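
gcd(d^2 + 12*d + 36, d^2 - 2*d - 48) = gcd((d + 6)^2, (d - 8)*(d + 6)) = d + 6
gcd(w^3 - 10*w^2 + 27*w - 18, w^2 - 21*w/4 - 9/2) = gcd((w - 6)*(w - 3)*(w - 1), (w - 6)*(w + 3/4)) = w - 6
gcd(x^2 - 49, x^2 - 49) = x^2 - 49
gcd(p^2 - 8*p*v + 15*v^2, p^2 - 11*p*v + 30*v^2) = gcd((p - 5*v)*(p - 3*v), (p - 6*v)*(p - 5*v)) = p - 5*v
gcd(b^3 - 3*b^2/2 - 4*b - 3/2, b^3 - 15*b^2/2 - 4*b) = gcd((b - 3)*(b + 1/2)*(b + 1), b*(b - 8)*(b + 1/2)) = b + 1/2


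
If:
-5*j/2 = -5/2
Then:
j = 1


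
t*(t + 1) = t^2 + t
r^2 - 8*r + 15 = (r - 5)*(r - 3)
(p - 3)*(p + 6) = p^2 + 3*p - 18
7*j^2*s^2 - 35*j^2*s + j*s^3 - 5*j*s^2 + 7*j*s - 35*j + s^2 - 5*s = (7*j + s)*(s - 5)*(j*s + 1)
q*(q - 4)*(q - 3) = q^3 - 7*q^2 + 12*q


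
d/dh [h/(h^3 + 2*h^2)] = 2*(-h - 1)/(h^2*(h + 2)^2)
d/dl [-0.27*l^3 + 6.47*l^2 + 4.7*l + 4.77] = -0.81*l^2 + 12.94*l + 4.7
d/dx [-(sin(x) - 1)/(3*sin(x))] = -cos(x)/(3*sin(x)^2)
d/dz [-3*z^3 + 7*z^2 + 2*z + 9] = -9*z^2 + 14*z + 2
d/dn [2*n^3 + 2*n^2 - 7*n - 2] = 6*n^2 + 4*n - 7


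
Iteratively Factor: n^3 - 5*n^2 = (n - 5)*(n^2) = n*(n - 5)*(n)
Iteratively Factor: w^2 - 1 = (w - 1)*(w + 1)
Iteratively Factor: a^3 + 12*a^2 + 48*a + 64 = (a + 4)*(a^2 + 8*a + 16) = (a + 4)^2*(a + 4)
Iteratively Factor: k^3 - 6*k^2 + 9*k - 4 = (k - 1)*(k^2 - 5*k + 4) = (k - 4)*(k - 1)*(k - 1)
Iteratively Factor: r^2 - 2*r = (r - 2)*(r)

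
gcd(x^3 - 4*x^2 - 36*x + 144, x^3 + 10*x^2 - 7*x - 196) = x - 4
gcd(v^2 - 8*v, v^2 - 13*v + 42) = 1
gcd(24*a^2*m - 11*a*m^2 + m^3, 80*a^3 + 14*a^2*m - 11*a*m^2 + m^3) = 8*a - m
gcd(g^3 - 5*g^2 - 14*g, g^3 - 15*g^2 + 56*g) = g^2 - 7*g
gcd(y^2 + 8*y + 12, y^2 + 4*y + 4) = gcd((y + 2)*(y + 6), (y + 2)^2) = y + 2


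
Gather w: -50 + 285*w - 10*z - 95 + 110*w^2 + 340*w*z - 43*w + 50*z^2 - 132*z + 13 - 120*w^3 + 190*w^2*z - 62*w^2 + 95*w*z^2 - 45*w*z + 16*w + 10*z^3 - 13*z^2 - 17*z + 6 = -120*w^3 + w^2*(190*z + 48) + w*(95*z^2 + 295*z + 258) + 10*z^3 + 37*z^2 - 159*z - 126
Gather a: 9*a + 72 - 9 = 9*a + 63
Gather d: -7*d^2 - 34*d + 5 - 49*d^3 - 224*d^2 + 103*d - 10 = -49*d^3 - 231*d^2 + 69*d - 5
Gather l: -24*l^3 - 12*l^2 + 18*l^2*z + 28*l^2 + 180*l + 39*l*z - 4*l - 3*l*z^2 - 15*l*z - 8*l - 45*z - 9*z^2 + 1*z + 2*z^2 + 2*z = -24*l^3 + l^2*(18*z + 16) + l*(-3*z^2 + 24*z + 168) - 7*z^2 - 42*z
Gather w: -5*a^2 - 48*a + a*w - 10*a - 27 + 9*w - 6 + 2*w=-5*a^2 - 58*a + w*(a + 11) - 33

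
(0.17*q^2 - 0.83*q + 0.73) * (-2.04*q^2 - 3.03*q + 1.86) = -0.3468*q^4 + 1.1781*q^3 + 1.3419*q^2 - 3.7557*q + 1.3578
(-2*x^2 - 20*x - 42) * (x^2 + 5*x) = -2*x^4 - 30*x^3 - 142*x^2 - 210*x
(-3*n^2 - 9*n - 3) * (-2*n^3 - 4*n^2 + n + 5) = 6*n^5 + 30*n^4 + 39*n^3 - 12*n^2 - 48*n - 15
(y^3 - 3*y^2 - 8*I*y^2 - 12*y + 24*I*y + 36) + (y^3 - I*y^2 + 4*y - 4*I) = 2*y^3 - 3*y^2 - 9*I*y^2 - 8*y + 24*I*y + 36 - 4*I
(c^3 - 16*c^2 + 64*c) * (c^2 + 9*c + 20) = c^5 - 7*c^4 - 60*c^3 + 256*c^2 + 1280*c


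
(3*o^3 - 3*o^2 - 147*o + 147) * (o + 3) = 3*o^4 + 6*o^3 - 156*o^2 - 294*o + 441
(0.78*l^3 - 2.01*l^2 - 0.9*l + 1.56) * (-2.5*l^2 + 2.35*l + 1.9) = -1.95*l^5 + 6.858*l^4 - 0.991499999999999*l^3 - 9.834*l^2 + 1.956*l + 2.964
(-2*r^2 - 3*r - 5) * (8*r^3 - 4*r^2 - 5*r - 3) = -16*r^5 - 16*r^4 - 18*r^3 + 41*r^2 + 34*r + 15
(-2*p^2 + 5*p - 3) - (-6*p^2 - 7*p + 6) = 4*p^2 + 12*p - 9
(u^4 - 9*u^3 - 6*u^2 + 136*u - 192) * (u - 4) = u^5 - 13*u^4 + 30*u^3 + 160*u^2 - 736*u + 768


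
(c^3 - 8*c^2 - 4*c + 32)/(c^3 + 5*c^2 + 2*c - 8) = (c^2 - 10*c + 16)/(c^2 + 3*c - 4)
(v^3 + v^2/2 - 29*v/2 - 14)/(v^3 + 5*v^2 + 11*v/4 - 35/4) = 2*(v^2 - 3*v - 4)/(2*v^2 + 3*v - 5)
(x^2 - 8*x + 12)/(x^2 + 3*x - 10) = (x - 6)/(x + 5)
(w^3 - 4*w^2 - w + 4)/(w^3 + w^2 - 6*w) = (w^3 - 4*w^2 - w + 4)/(w*(w^2 + w - 6))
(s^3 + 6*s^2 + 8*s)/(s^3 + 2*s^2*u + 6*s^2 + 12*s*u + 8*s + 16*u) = s/(s + 2*u)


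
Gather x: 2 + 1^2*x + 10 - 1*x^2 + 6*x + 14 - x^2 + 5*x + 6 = -2*x^2 + 12*x + 32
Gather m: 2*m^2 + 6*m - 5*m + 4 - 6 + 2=2*m^2 + m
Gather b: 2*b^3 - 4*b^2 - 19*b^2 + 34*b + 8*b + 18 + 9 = 2*b^3 - 23*b^2 + 42*b + 27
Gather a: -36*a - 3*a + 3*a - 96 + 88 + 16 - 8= -36*a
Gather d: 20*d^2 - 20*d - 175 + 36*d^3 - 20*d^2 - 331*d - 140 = 36*d^3 - 351*d - 315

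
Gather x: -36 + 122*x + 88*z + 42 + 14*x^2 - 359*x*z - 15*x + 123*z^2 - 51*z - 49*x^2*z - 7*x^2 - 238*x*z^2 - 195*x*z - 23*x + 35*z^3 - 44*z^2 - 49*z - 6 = x^2*(7 - 49*z) + x*(-238*z^2 - 554*z + 84) + 35*z^3 + 79*z^2 - 12*z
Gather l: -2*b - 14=-2*b - 14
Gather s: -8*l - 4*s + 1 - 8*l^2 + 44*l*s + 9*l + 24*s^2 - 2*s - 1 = -8*l^2 + l + 24*s^2 + s*(44*l - 6)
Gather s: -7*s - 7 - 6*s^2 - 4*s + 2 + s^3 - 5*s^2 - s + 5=s^3 - 11*s^2 - 12*s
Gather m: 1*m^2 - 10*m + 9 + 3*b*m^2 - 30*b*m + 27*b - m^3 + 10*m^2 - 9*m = 27*b - m^3 + m^2*(3*b + 11) + m*(-30*b - 19) + 9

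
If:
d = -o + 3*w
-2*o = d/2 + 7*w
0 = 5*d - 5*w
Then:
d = 0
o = 0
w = 0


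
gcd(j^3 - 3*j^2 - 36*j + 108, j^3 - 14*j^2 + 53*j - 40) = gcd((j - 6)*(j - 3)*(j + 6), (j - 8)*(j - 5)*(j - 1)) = 1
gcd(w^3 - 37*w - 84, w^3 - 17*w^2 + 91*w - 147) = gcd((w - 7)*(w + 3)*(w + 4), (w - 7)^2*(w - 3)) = w - 7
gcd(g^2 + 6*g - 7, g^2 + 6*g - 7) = g^2 + 6*g - 7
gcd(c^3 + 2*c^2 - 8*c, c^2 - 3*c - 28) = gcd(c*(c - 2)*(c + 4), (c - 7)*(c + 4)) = c + 4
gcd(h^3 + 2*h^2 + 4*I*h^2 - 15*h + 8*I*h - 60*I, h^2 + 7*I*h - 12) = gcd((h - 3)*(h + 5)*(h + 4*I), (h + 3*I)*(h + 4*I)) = h + 4*I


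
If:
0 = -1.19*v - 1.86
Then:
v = -1.56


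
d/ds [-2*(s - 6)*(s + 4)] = 4 - 4*s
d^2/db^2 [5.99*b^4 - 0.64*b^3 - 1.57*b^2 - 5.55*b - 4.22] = 71.88*b^2 - 3.84*b - 3.14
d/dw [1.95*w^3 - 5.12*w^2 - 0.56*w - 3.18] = 5.85*w^2 - 10.24*w - 0.56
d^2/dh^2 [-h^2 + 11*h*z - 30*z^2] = -2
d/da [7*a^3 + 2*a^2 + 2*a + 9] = 21*a^2 + 4*a + 2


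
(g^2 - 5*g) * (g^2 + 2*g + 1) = g^4 - 3*g^3 - 9*g^2 - 5*g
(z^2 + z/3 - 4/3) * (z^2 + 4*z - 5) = z^4 + 13*z^3/3 - 5*z^2 - 7*z + 20/3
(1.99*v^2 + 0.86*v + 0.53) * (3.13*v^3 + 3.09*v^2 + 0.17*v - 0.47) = 6.2287*v^5 + 8.8409*v^4 + 4.6546*v^3 + 0.8486*v^2 - 0.3141*v - 0.2491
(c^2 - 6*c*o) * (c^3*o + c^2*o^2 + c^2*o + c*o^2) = c^5*o - 5*c^4*o^2 + c^4*o - 6*c^3*o^3 - 5*c^3*o^2 - 6*c^2*o^3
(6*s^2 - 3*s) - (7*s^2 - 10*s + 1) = -s^2 + 7*s - 1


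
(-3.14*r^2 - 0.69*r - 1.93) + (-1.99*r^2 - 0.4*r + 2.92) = -5.13*r^2 - 1.09*r + 0.99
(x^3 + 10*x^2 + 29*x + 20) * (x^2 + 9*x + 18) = x^5 + 19*x^4 + 137*x^3 + 461*x^2 + 702*x + 360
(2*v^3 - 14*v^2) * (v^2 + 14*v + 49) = 2*v^5 + 14*v^4 - 98*v^3 - 686*v^2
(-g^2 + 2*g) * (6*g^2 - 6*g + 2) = -6*g^4 + 18*g^3 - 14*g^2 + 4*g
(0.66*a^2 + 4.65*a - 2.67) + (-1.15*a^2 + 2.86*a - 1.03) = -0.49*a^2 + 7.51*a - 3.7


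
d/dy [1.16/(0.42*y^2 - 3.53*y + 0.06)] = (4.0948 - 0.9744*y)/(0.42*y^2 - 3.53*y + 0.06)^2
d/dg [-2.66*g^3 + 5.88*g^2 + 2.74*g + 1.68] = -7.98*g^2 + 11.76*g + 2.74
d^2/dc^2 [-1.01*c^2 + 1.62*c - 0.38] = -2.02000000000000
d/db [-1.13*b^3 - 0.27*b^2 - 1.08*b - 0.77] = -3.39*b^2 - 0.54*b - 1.08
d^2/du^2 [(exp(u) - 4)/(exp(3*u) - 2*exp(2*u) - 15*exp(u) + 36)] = (4*exp(4*u) - 18*exp(3*u) + 8*exp(2*u) - 232*exp(u) - 96)*exp(u)/(exp(7*u) - 42*exp(5*u) + 28*exp(4*u) + 609*exp(3*u) - 756*exp(2*u) - 3024*exp(u) + 5184)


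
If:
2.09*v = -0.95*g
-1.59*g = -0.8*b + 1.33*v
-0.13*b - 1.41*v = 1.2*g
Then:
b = 0.00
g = 0.00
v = 0.00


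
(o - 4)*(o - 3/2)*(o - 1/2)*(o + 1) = o^4 - 5*o^3 + 11*o^2/4 + 23*o/4 - 3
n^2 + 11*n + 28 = (n + 4)*(n + 7)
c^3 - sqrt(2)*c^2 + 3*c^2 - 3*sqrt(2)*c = c*(c + 3)*(c - sqrt(2))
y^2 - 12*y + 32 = (y - 8)*(y - 4)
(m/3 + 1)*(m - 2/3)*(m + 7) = m^3/3 + 28*m^2/9 + 43*m/9 - 14/3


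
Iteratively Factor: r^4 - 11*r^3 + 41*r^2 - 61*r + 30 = (r - 5)*(r^3 - 6*r^2 + 11*r - 6) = (r - 5)*(r - 1)*(r^2 - 5*r + 6) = (r - 5)*(r - 3)*(r - 1)*(r - 2)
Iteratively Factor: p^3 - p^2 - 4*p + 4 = (p + 2)*(p^2 - 3*p + 2) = (p - 1)*(p + 2)*(p - 2)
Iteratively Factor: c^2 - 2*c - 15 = (c + 3)*(c - 5)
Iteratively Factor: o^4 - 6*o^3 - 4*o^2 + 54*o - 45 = (o - 5)*(o^3 - o^2 - 9*o + 9) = (o - 5)*(o - 3)*(o^2 + 2*o - 3) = (o - 5)*(o - 3)*(o - 1)*(o + 3)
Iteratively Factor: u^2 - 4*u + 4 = (u - 2)*(u - 2)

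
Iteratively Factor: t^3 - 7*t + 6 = (t - 1)*(t^2 + t - 6) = (t - 2)*(t - 1)*(t + 3)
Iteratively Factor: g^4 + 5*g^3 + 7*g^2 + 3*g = (g + 3)*(g^3 + 2*g^2 + g) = (g + 1)*(g + 3)*(g^2 + g) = (g + 1)^2*(g + 3)*(g)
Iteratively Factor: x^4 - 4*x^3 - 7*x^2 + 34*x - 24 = (x + 3)*(x^3 - 7*x^2 + 14*x - 8) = (x - 2)*(x + 3)*(x^2 - 5*x + 4) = (x - 4)*(x - 2)*(x + 3)*(x - 1)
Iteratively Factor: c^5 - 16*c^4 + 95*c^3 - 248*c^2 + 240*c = (c - 4)*(c^4 - 12*c^3 + 47*c^2 - 60*c) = (c - 4)^2*(c^3 - 8*c^2 + 15*c) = c*(c - 4)^2*(c^2 - 8*c + 15) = c*(c - 5)*(c - 4)^2*(c - 3)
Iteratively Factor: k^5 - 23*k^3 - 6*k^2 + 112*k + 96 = (k + 1)*(k^4 - k^3 - 22*k^2 + 16*k + 96) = (k + 1)*(k + 4)*(k^3 - 5*k^2 - 2*k + 24) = (k - 3)*(k + 1)*(k + 4)*(k^2 - 2*k - 8) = (k - 3)*(k + 1)*(k + 2)*(k + 4)*(k - 4)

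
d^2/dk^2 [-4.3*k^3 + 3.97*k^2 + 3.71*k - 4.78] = 7.94 - 25.8*k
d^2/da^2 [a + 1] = 0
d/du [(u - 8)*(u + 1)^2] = 3*(u - 5)*(u + 1)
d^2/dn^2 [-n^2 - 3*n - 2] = -2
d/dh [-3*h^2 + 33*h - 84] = 33 - 6*h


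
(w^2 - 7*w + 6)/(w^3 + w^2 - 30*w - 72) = (w - 1)/(w^2 + 7*w + 12)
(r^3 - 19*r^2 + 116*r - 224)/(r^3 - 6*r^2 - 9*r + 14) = (r^2 - 12*r + 32)/(r^2 + r - 2)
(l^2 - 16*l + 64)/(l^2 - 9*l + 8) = (l - 8)/(l - 1)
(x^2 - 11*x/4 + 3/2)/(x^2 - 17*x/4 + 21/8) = 2*(x - 2)/(2*x - 7)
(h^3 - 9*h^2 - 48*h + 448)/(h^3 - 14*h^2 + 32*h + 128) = (h + 7)/(h + 2)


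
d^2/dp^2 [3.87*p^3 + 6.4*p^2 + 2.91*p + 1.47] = 23.22*p + 12.8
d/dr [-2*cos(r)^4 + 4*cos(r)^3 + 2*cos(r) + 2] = 2*(4*cos(r)^3 - 6*cos(r)^2 - 1)*sin(r)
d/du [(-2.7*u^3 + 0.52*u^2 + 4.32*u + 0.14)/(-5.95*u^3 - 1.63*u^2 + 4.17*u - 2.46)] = (7.495*u^4 + 28.89*u^3 + 31.635*u^2 - 2.102*u - 11.211)/(35.4025*u^6 + 19.397*u^5 - 46.9661*u^4 + 15.6798*u^3 + 25.4085*u^2 - 20.5164*u + 6.0516)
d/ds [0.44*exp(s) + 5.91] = 0.44*exp(s)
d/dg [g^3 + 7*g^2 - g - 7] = 3*g^2 + 14*g - 1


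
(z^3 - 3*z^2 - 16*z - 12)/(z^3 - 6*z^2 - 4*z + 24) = (z + 1)/(z - 2)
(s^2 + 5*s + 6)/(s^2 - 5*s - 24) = (s + 2)/(s - 8)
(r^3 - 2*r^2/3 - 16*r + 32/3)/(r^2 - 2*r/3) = r - 16/r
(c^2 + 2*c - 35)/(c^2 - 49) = (c - 5)/(c - 7)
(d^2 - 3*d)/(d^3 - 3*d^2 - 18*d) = (3 - d)/(-d^2 + 3*d + 18)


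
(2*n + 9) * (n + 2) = 2*n^2 + 13*n + 18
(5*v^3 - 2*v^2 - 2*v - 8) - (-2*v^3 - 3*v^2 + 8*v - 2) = 7*v^3 + v^2 - 10*v - 6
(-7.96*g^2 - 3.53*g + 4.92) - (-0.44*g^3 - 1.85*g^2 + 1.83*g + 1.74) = 0.44*g^3 - 6.11*g^2 - 5.36*g + 3.18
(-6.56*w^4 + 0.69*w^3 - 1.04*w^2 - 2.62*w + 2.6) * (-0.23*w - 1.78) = 1.5088*w^5 + 11.5181*w^4 - 0.989*w^3 + 2.4538*w^2 + 4.0656*w - 4.628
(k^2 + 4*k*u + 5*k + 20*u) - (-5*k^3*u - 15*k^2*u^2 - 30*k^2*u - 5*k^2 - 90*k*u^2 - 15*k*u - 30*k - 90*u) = 5*k^3*u + 15*k^2*u^2 + 30*k^2*u + 6*k^2 + 90*k*u^2 + 19*k*u + 35*k + 110*u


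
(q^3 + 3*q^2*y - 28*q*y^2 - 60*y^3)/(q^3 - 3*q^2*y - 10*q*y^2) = (q + 6*y)/q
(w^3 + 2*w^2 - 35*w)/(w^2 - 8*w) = (w^2 + 2*w - 35)/(w - 8)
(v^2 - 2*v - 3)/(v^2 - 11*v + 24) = (v + 1)/(v - 8)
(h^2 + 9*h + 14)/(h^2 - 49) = (h + 2)/(h - 7)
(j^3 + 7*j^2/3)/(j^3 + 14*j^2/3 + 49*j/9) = 3*j/(3*j + 7)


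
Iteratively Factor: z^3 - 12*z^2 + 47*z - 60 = (z - 4)*(z^2 - 8*z + 15) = (z - 5)*(z - 4)*(z - 3)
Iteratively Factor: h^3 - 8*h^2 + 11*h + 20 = (h - 5)*(h^2 - 3*h - 4) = (h - 5)*(h - 4)*(h + 1)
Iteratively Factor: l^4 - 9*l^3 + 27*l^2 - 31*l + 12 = (l - 1)*(l^3 - 8*l^2 + 19*l - 12) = (l - 1)^2*(l^2 - 7*l + 12) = (l - 3)*(l - 1)^2*(l - 4)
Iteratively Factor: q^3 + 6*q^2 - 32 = (q - 2)*(q^2 + 8*q + 16) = (q - 2)*(q + 4)*(q + 4)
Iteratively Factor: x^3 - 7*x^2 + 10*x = (x)*(x^2 - 7*x + 10) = x*(x - 5)*(x - 2)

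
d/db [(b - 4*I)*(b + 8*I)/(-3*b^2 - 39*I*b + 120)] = -3*I/(b^2 + 10*I*b - 25)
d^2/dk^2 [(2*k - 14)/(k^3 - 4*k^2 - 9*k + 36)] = 4*((k - 7)*(-3*k^2 + 8*k + 9)^2 + (-3*k^2 + 8*k - (k - 7)*(3*k - 4) + 9)*(k^3 - 4*k^2 - 9*k + 36))/(k^3 - 4*k^2 - 9*k + 36)^3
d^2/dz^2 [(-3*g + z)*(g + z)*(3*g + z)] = 2*g + 6*z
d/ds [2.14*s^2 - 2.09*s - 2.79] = 4.28*s - 2.09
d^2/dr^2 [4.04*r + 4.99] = 0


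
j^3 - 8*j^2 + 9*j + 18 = (j - 6)*(j - 3)*(j + 1)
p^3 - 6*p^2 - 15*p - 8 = (p - 8)*(p + 1)^2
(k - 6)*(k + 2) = k^2 - 4*k - 12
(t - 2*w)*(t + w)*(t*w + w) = t^3*w - t^2*w^2 + t^2*w - 2*t*w^3 - t*w^2 - 2*w^3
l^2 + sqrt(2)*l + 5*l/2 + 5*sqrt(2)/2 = (l + 5/2)*(l + sqrt(2))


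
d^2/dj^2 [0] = 0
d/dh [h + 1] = 1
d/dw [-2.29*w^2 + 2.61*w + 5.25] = 2.61 - 4.58*w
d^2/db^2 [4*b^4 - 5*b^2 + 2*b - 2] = 48*b^2 - 10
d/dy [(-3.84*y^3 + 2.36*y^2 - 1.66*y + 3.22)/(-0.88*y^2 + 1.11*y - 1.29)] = (3.3792*y^4 - 8.5248*y^3 + 16.0196*y^2 - 0.4216*y - 1.4328)/(0.7744*y^4 - 1.9536*y^3 + 3.5025*y^2 - 2.8638*y + 1.6641)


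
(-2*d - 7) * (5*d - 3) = -10*d^2 - 29*d + 21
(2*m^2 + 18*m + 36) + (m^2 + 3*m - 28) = 3*m^2 + 21*m + 8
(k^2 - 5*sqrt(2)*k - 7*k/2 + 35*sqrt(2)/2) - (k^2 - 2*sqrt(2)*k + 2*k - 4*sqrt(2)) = -11*k/2 - 3*sqrt(2)*k + 43*sqrt(2)/2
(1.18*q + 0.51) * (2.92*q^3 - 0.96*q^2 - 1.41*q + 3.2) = 3.4456*q^4 + 0.3564*q^3 - 2.1534*q^2 + 3.0569*q + 1.632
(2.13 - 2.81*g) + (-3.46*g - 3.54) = -6.27*g - 1.41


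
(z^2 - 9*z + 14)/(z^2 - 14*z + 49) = (z - 2)/(z - 7)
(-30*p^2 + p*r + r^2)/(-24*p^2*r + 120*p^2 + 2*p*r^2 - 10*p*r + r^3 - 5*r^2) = (5*p - r)/(4*p*r - 20*p - r^2 + 5*r)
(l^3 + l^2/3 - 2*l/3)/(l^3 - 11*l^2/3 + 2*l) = (l + 1)/(l - 3)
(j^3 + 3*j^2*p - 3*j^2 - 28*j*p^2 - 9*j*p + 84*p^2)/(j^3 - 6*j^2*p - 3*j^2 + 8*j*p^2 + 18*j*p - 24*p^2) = (-j - 7*p)/(-j + 2*p)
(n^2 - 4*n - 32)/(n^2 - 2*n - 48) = (n + 4)/(n + 6)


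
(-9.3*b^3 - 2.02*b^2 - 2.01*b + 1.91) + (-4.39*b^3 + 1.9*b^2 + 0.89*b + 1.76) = -13.69*b^3 - 0.12*b^2 - 1.12*b + 3.67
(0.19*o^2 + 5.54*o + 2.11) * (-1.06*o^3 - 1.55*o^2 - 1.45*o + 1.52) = -0.2014*o^5 - 6.1669*o^4 - 11.0991*o^3 - 11.0147*o^2 + 5.3613*o + 3.2072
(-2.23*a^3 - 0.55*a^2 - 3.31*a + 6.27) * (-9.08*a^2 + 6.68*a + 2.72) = 20.2484*a^5 - 9.9024*a^4 + 20.3152*a^3 - 80.5384*a^2 + 32.8804*a + 17.0544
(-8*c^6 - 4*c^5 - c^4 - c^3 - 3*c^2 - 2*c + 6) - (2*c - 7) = -8*c^6 - 4*c^5 - c^4 - c^3 - 3*c^2 - 4*c + 13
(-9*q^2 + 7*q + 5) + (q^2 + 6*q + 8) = -8*q^2 + 13*q + 13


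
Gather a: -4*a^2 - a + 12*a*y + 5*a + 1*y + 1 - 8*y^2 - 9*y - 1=-4*a^2 + a*(12*y + 4) - 8*y^2 - 8*y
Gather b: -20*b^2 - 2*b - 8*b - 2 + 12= -20*b^2 - 10*b + 10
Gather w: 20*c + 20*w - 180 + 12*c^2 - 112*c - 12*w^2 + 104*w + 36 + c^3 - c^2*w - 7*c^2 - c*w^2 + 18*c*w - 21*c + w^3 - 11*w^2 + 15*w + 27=c^3 + 5*c^2 - 113*c + w^3 + w^2*(-c - 23) + w*(-c^2 + 18*c + 139) - 117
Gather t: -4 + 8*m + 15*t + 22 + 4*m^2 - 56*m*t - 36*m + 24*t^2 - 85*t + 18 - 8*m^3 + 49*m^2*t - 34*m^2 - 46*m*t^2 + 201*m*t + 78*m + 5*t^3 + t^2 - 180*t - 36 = -8*m^3 - 30*m^2 + 50*m + 5*t^3 + t^2*(25 - 46*m) + t*(49*m^2 + 145*m - 250)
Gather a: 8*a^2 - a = 8*a^2 - a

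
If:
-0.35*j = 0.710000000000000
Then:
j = -2.03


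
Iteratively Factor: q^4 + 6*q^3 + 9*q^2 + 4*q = (q + 4)*(q^3 + 2*q^2 + q) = (q + 1)*(q + 4)*(q^2 + q) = q*(q + 1)*(q + 4)*(q + 1)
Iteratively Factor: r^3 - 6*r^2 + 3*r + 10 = (r - 2)*(r^2 - 4*r - 5) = (r - 2)*(r + 1)*(r - 5)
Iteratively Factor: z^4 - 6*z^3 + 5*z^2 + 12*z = (z + 1)*(z^3 - 7*z^2 + 12*z) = (z - 4)*(z + 1)*(z^2 - 3*z) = z*(z - 4)*(z + 1)*(z - 3)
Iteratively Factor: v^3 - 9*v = (v - 3)*(v^2 + 3*v) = v*(v - 3)*(v + 3)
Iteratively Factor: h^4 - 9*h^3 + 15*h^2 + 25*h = (h - 5)*(h^3 - 4*h^2 - 5*h) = (h - 5)*(h + 1)*(h^2 - 5*h) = (h - 5)^2*(h + 1)*(h)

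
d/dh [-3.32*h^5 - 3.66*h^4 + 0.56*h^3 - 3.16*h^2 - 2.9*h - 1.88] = -16.6*h^4 - 14.64*h^3 + 1.68*h^2 - 6.32*h - 2.9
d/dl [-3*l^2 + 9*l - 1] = 9 - 6*l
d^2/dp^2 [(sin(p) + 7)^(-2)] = 2*(7*sin(p) + cos(2*p) + 2)/(sin(p) + 7)^4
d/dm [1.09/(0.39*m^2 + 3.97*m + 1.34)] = (-0.8502*m - 4.3273)/(0.39*m^2 + 3.97*m + 1.34)^2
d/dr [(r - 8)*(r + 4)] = 2*r - 4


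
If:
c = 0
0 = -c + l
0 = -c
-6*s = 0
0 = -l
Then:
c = 0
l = 0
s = 0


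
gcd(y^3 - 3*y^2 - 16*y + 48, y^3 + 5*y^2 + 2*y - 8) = y + 4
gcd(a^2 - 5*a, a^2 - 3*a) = a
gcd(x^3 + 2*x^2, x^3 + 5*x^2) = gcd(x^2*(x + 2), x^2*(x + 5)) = x^2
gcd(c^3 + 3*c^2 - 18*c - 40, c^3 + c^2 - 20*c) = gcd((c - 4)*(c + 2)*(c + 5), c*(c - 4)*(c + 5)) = c^2 + c - 20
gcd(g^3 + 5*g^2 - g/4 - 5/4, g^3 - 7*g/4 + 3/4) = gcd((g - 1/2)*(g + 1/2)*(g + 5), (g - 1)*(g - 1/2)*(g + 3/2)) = g - 1/2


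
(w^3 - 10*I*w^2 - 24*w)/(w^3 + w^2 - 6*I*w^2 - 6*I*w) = (w - 4*I)/(w + 1)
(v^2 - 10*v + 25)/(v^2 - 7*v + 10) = (v - 5)/(v - 2)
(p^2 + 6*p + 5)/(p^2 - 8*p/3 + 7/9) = 9*(p^2 + 6*p + 5)/(9*p^2 - 24*p + 7)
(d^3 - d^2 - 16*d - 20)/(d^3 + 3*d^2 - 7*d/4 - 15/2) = 4*(d^2 - 3*d - 10)/(4*d^2 + 4*d - 15)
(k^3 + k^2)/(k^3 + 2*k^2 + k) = k/(k + 1)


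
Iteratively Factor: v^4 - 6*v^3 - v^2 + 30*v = (v + 2)*(v^3 - 8*v^2 + 15*v) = (v - 5)*(v + 2)*(v^2 - 3*v) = v*(v - 5)*(v + 2)*(v - 3)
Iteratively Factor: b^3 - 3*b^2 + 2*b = (b - 1)*(b^2 - 2*b) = b*(b - 1)*(b - 2)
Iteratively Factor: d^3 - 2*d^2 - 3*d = (d - 3)*(d^2 + d) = (d - 3)*(d + 1)*(d)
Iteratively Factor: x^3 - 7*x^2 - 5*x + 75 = (x - 5)*(x^2 - 2*x - 15) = (x - 5)*(x + 3)*(x - 5)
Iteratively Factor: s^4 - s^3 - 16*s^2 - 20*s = (s - 5)*(s^3 + 4*s^2 + 4*s) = (s - 5)*(s + 2)*(s^2 + 2*s) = s*(s - 5)*(s + 2)*(s + 2)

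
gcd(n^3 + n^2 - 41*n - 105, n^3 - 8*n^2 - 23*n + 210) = n^2 - 2*n - 35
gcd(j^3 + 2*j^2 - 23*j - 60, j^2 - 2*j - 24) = j + 4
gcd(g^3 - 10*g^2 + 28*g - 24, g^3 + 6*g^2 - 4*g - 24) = g - 2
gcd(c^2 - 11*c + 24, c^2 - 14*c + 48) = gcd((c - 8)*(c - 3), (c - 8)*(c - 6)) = c - 8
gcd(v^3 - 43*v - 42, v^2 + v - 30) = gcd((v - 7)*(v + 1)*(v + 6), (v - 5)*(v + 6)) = v + 6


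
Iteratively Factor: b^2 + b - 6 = (b - 2)*(b + 3)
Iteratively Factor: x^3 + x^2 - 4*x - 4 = (x + 2)*(x^2 - x - 2) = (x + 1)*(x + 2)*(x - 2)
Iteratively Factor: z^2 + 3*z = (z + 3)*(z)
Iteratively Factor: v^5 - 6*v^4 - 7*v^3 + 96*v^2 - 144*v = (v - 4)*(v^4 - 2*v^3 - 15*v^2 + 36*v) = (v - 4)*(v + 4)*(v^3 - 6*v^2 + 9*v) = (v - 4)*(v - 3)*(v + 4)*(v^2 - 3*v) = v*(v - 4)*(v - 3)*(v + 4)*(v - 3)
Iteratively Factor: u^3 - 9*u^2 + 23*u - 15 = (u - 1)*(u^2 - 8*u + 15) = (u - 5)*(u - 1)*(u - 3)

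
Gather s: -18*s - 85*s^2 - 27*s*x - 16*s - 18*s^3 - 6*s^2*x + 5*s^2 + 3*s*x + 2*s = -18*s^3 + s^2*(-6*x - 80) + s*(-24*x - 32)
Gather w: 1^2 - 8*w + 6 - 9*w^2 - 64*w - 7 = -9*w^2 - 72*w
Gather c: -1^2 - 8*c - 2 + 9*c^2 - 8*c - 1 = 9*c^2 - 16*c - 4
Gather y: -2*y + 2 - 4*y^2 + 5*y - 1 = -4*y^2 + 3*y + 1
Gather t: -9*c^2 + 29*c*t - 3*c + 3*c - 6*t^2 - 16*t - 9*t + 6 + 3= -9*c^2 - 6*t^2 + t*(29*c - 25) + 9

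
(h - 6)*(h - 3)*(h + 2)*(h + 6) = h^4 - h^3 - 42*h^2 + 36*h + 216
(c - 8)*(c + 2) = c^2 - 6*c - 16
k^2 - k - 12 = (k - 4)*(k + 3)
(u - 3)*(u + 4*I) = u^2 - 3*u + 4*I*u - 12*I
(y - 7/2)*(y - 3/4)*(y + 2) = y^3 - 9*y^2/4 - 47*y/8 + 21/4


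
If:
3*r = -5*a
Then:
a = -3*r/5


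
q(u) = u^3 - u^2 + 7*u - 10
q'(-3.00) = 40.00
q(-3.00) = -67.00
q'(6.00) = 103.00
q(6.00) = 212.00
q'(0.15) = 6.77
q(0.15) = -8.97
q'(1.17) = 8.77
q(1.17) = -1.58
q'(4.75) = 65.19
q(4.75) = 107.86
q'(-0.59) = 9.22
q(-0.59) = -14.68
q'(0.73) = 7.14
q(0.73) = -5.03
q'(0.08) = 6.86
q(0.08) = -9.45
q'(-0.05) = 7.11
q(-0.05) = -10.35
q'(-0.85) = 10.87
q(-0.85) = -17.29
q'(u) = 3*u^2 - 2*u + 7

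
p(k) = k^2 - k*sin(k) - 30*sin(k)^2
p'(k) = -k*cos(k) + 2*k - 60*sin(k)*cos(k) - sin(k)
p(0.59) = -9.27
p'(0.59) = -27.60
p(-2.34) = -11.69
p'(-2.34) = -35.57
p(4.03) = 1.30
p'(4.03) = -17.99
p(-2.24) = -15.19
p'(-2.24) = -34.28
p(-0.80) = -15.37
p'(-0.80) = 29.66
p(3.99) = 2.03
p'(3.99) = -18.39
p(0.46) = -5.91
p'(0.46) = -23.80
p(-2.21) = -16.21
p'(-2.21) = -33.66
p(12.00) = 141.80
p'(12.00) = 41.58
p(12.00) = 141.80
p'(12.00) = 41.58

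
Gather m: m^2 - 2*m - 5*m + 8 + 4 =m^2 - 7*m + 12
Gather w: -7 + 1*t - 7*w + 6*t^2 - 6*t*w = 6*t^2 + t + w*(-6*t - 7) - 7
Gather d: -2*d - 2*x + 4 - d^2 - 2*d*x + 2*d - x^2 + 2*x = -d^2 - 2*d*x - x^2 + 4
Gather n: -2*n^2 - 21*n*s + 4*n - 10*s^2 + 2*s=-2*n^2 + n*(4 - 21*s) - 10*s^2 + 2*s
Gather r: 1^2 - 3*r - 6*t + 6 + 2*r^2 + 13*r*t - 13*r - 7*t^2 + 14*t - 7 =2*r^2 + r*(13*t - 16) - 7*t^2 + 8*t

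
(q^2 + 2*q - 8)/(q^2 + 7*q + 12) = (q - 2)/(q + 3)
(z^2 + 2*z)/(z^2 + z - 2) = z/(z - 1)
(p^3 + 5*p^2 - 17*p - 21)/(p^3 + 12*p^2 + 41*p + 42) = (p^2 - 2*p - 3)/(p^2 + 5*p + 6)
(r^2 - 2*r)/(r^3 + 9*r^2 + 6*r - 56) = r/(r^2 + 11*r + 28)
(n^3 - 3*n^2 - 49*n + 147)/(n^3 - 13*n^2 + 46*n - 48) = (n^2 - 49)/(n^2 - 10*n + 16)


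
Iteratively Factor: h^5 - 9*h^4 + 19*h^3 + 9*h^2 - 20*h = (h + 1)*(h^4 - 10*h^3 + 29*h^2 - 20*h) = (h - 5)*(h + 1)*(h^3 - 5*h^2 + 4*h) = (h - 5)*(h - 4)*(h + 1)*(h^2 - h) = h*(h - 5)*(h - 4)*(h + 1)*(h - 1)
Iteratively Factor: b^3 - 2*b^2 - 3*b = (b)*(b^2 - 2*b - 3) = b*(b - 3)*(b + 1)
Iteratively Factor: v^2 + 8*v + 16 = (v + 4)*(v + 4)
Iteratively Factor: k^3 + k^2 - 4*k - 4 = (k + 2)*(k^2 - k - 2) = (k - 2)*(k + 2)*(k + 1)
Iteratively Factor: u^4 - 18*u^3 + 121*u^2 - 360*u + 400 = (u - 5)*(u^3 - 13*u^2 + 56*u - 80) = (u - 5)*(u - 4)*(u^2 - 9*u + 20) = (u - 5)^2*(u - 4)*(u - 4)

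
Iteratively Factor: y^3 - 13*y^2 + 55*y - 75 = (y - 5)*(y^2 - 8*y + 15) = (y - 5)^2*(y - 3)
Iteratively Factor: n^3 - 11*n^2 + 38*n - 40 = (n - 2)*(n^2 - 9*n + 20) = (n - 5)*(n - 2)*(n - 4)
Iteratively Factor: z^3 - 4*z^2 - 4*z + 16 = (z + 2)*(z^2 - 6*z + 8) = (z - 2)*(z + 2)*(z - 4)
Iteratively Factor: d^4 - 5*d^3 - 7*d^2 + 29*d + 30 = (d + 1)*(d^3 - 6*d^2 - d + 30) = (d - 5)*(d + 1)*(d^2 - d - 6) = (d - 5)*(d + 1)*(d + 2)*(d - 3)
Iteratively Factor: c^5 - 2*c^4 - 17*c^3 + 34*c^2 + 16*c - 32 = (c + 4)*(c^4 - 6*c^3 + 7*c^2 + 6*c - 8) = (c + 1)*(c + 4)*(c^3 - 7*c^2 + 14*c - 8) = (c - 4)*(c + 1)*(c + 4)*(c^2 - 3*c + 2) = (c - 4)*(c - 1)*(c + 1)*(c + 4)*(c - 2)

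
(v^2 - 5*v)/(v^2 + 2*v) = (v - 5)/(v + 2)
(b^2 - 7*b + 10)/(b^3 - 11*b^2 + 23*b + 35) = (b - 2)/(b^2 - 6*b - 7)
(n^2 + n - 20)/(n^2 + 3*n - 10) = (n - 4)/(n - 2)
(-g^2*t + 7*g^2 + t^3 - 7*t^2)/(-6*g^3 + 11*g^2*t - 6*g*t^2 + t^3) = (g*t - 7*g + t^2 - 7*t)/(6*g^2 - 5*g*t + t^2)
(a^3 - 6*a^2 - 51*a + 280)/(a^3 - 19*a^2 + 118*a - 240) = (a + 7)/(a - 6)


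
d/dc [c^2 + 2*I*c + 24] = 2*c + 2*I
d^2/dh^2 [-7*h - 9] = 0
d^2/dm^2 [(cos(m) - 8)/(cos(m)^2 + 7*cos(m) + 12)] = (-9*(1 - cos(2*m))^2*cos(m)/4 + 39*(1 - cos(2*m))^2/4 - 1042*cos(m) + 61*cos(2*m) + 117*cos(3*m)/2 + cos(5*m)/2 - 738)/((cos(m) + 3)^3*(cos(m) + 4)^3)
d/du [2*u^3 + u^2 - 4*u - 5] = 6*u^2 + 2*u - 4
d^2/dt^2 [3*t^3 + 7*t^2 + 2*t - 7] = 18*t + 14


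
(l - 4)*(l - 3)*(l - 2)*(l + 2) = l^4 - 7*l^3 + 8*l^2 + 28*l - 48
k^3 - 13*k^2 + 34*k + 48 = (k - 8)*(k - 6)*(k + 1)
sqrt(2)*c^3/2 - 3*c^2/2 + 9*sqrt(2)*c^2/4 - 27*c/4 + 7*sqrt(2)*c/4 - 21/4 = (c + 7/2)*(c - 3*sqrt(2)/2)*(sqrt(2)*c/2 + sqrt(2)/2)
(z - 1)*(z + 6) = z^2 + 5*z - 6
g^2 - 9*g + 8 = (g - 8)*(g - 1)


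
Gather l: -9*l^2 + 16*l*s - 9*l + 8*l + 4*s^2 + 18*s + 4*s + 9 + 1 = -9*l^2 + l*(16*s - 1) + 4*s^2 + 22*s + 10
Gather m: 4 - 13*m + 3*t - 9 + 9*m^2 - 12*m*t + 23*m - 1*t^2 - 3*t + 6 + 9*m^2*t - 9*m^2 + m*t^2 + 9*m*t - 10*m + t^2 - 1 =9*m^2*t + m*(t^2 - 3*t)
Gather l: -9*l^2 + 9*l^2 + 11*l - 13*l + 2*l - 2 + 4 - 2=0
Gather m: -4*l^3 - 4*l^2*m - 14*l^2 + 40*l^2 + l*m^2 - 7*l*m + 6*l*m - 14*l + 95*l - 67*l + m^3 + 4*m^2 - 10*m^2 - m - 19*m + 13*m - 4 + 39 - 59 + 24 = -4*l^3 + 26*l^2 + 14*l + m^3 + m^2*(l - 6) + m*(-4*l^2 - l - 7)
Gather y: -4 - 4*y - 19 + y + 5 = -3*y - 18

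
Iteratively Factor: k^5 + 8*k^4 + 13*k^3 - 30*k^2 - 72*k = (k - 2)*(k^4 + 10*k^3 + 33*k^2 + 36*k) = (k - 2)*(k + 3)*(k^3 + 7*k^2 + 12*k) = (k - 2)*(k + 3)^2*(k^2 + 4*k) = k*(k - 2)*(k + 3)^2*(k + 4)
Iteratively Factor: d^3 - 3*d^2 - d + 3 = (d - 3)*(d^2 - 1) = (d - 3)*(d - 1)*(d + 1)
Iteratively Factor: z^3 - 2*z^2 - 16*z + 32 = (z + 4)*(z^2 - 6*z + 8) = (z - 2)*(z + 4)*(z - 4)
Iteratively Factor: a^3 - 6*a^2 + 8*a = (a - 4)*(a^2 - 2*a) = (a - 4)*(a - 2)*(a)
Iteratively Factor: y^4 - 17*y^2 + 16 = (y - 4)*(y^3 + 4*y^2 - y - 4) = (y - 4)*(y - 1)*(y^2 + 5*y + 4) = (y - 4)*(y - 1)*(y + 1)*(y + 4)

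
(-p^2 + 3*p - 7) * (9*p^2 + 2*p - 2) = -9*p^4 + 25*p^3 - 55*p^2 - 20*p + 14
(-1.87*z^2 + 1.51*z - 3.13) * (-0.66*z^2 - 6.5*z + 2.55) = 1.2342*z^4 + 11.1584*z^3 - 12.5177*z^2 + 24.1955*z - 7.9815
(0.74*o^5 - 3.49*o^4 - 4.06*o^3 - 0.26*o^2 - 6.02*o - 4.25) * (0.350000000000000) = 0.259*o^5 - 1.2215*o^4 - 1.421*o^3 - 0.091*o^2 - 2.107*o - 1.4875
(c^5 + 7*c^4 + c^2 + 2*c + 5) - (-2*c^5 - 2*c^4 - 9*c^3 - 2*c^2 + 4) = 3*c^5 + 9*c^4 + 9*c^3 + 3*c^2 + 2*c + 1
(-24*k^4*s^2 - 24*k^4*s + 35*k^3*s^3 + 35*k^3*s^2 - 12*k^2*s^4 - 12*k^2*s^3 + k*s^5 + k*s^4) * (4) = -96*k^4*s^2 - 96*k^4*s + 140*k^3*s^3 + 140*k^3*s^2 - 48*k^2*s^4 - 48*k^2*s^3 + 4*k*s^5 + 4*k*s^4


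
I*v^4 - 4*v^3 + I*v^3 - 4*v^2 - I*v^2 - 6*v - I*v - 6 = (v + 1)*(v + 2*I)*(v + 3*I)*(I*v + 1)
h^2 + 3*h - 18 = (h - 3)*(h + 6)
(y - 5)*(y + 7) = y^2 + 2*y - 35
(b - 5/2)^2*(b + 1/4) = b^3 - 19*b^2/4 + 5*b + 25/16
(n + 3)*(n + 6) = n^2 + 9*n + 18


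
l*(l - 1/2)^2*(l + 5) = l^4 + 4*l^3 - 19*l^2/4 + 5*l/4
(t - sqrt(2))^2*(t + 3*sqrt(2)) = t^3 + sqrt(2)*t^2 - 10*t + 6*sqrt(2)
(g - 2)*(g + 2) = g^2 - 4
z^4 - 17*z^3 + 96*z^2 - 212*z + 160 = (z - 8)*(z - 5)*(z - 2)^2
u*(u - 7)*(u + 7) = u^3 - 49*u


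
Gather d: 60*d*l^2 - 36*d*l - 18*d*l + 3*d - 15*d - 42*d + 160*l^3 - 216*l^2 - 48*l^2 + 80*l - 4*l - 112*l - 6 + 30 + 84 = d*(60*l^2 - 54*l - 54) + 160*l^3 - 264*l^2 - 36*l + 108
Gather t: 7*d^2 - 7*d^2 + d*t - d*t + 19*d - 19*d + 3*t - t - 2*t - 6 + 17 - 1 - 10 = 0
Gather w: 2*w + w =3*w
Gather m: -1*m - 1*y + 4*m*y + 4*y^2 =m*(4*y - 1) + 4*y^2 - y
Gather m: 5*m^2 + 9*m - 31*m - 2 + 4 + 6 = 5*m^2 - 22*m + 8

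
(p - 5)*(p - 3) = p^2 - 8*p + 15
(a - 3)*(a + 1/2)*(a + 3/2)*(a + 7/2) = a^4 + 5*a^3/2 - 35*a^2/4 - 165*a/8 - 63/8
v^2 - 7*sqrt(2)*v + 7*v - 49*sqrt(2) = (v + 7)*(v - 7*sqrt(2))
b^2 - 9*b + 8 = (b - 8)*(b - 1)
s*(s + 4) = s^2 + 4*s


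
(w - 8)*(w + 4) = w^2 - 4*w - 32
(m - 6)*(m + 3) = m^2 - 3*m - 18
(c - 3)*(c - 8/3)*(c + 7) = c^3 + 4*c^2/3 - 95*c/3 + 56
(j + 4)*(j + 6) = j^2 + 10*j + 24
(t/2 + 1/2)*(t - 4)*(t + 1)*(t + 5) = t^4/2 + 3*t^3/2 - 17*t^2/2 - 39*t/2 - 10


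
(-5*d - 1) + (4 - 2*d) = 3 - 7*d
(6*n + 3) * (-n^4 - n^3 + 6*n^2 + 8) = -6*n^5 - 9*n^4 + 33*n^3 + 18*n^2 + 48*n + 24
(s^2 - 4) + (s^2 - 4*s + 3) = 2*s^2 - 4*s - 1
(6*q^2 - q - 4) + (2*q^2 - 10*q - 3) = 8*q^2 - 11*q - 7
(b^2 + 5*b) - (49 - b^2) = 2*b^2 + 5*b - 49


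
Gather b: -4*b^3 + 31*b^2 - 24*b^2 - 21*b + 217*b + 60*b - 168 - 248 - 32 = -4*b^3 + 7*b^2 + 256*b - 448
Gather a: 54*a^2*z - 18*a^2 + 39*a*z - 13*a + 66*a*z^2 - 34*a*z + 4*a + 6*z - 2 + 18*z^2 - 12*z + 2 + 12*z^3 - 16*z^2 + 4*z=a^2*(54*z - 18) + a*(66*z^2 + 5*z - 9) + 12*z^3 + 2*z^2 - 2*z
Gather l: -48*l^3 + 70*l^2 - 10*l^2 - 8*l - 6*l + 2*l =-48*l^3 + 60*l^2 - 12*l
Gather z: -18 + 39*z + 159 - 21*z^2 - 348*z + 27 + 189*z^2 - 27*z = 168*z^2 - 336*z + 168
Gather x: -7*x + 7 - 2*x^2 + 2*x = -2*x^2 - 5*x + 7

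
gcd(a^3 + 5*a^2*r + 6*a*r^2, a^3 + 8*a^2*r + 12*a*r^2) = a^2 + 2*a*r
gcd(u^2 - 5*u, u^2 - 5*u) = u^2 - 5*u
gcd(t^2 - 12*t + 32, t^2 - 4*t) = t - 4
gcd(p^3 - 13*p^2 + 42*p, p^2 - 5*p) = p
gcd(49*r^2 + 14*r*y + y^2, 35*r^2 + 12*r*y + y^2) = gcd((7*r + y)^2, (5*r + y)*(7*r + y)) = 7*r + y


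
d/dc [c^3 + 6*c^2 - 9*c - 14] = 3*c^2 + 12*c - 9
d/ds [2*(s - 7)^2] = 4*s - 28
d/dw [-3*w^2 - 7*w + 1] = -6*w - 7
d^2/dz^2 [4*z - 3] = 0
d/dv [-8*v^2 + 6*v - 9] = 6 - 16*v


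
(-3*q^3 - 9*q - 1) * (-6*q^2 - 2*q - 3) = 18*q^5 + 6*q^4 + 63*q^3 + 24*q^2 + 29*q + 3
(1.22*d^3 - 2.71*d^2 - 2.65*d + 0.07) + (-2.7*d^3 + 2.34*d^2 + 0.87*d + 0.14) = -1.48*d^3 - 0.37*d^2 - 1.78*d + 0.21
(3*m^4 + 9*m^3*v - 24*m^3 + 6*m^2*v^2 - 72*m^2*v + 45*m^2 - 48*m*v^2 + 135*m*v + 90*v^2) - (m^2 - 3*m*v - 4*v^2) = 3*m^4 + 9*m^3*v - 24*m^3 + 6*m^2*v^2 - 72*m^2*v + 44*m^2 - 48*m*v^2 + 138*m*v + 94*v^2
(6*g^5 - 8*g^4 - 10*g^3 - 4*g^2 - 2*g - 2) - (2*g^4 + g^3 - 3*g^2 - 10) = 6*g^5 - 10*g^4 - 11*g^3 - g^2 - 2*g + 8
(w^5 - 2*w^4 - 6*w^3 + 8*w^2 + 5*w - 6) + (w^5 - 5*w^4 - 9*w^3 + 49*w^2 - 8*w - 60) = 2*w^5 - 7*w^4 - 15*w^3 + 57*w^2 - 3*w - 66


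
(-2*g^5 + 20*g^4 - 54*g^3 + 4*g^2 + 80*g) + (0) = -2*g^5 + 20*g^4 - 54*g^3 + 4*g^2 + 80*g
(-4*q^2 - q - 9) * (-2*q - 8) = 8*q^3 + 34*q^2 + 26*q + 72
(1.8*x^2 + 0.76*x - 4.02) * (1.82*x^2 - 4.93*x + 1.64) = 3.276*x^4 - 7.4908*x^3 - 8.1112*x^2 + 21.065*x - 6.5928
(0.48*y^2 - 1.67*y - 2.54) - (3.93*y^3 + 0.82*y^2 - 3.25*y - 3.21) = -3.93*y^3 - 0.34*y^2 + 1.58*y + 0.67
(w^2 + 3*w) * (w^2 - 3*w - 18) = w^4 - 27*w^2 - 54*w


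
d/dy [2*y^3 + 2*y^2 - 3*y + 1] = 6*y^2 + 4*y - 3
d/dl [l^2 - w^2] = 2*l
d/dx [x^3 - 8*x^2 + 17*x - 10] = 3*x^2 - 16*x + 17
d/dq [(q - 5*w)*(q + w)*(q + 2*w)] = 3*q^2 - 4*q*w - 13*w^2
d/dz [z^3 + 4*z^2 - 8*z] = 3*z^2 + 8*z - 8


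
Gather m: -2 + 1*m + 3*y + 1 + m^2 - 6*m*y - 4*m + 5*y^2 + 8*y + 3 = m^2 + m*(-6*y - 3) + 5*y^2 + 11*y + 2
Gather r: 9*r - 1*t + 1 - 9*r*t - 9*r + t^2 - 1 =-9*r*t + t^2 - t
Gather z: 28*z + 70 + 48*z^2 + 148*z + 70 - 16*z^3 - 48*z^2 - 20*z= -16*z^3 + 156*z + 140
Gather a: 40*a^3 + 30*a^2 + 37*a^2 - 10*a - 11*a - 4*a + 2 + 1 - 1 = 40*a^3 + 67*a^2 - 25*a + 2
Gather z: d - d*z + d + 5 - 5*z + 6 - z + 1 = 2*d + z*(-d - 6) + 12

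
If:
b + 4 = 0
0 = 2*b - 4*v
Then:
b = -4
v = -2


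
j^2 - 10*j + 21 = (j - 7)*(j - 3)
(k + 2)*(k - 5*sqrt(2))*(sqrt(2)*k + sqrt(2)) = sqrt(2)*k^3 - 10*k^2 + 3*sqrt(2)*k^2 - 30*k + 2*sqrt(2)*k - 20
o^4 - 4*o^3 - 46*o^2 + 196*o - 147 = (o - 7)*(o - 3)*(o - 1)*(o + 7)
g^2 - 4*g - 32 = (g - 8)*(g + 4)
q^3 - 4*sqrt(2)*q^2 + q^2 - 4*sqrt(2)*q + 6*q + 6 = (q + 1)*(q - 3*sqrt(2))*(q - sqrt(2))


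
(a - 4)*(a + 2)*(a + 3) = a^3 + a^2 - 14*a - 24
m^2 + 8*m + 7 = (m + 1)*(m + 7)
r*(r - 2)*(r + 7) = r^3 + 5*r^2 - 14*r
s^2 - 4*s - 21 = (s - 7)*(s + 3)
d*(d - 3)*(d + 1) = d^3 - 2*d^2 - 3*d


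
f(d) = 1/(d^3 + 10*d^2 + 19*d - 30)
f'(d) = (-3*d^2 - 20*d - 19)/(d^3 + 10*d^2 + 19*d - 30)^2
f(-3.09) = -0.04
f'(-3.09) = 0.03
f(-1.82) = -0.03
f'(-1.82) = 0.01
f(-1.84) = -0.03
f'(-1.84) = 0.01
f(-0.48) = -0.03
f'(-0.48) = -0.01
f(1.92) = 0.02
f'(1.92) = -0.03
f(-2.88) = -0.04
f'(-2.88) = 0.02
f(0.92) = -0.31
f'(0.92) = -3.72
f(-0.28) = -0.03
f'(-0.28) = -0.01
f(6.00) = 0.00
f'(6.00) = 0.00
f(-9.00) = -0.00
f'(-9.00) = -0.00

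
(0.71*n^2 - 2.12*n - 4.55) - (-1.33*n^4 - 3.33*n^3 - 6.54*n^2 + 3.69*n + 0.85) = 1.33*n^4 + 3.33*n^3 + 7.25*n^2 - 5.81*n - 5.4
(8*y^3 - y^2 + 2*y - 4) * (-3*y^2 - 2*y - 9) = -24*y^5 - 13*y^4 - 76*y^3 + 17*y^2 - 10*y + 36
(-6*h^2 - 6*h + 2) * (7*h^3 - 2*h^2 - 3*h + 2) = -42*h^5 - 30*h^4 + 44*h^3 + 2*h^2 - 18*h + 4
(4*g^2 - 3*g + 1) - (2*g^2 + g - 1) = 2*g^2 - 4*g + 2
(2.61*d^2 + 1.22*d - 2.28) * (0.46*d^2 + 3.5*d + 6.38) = 1.2006*d^4 + 9.6962*d^3 + 19.873*d^2 - 0.1964*d - 14.5464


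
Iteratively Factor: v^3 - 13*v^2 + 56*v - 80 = (v - 5)*(v^2 - 8*v + 16) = (v - 5)*(v - 4)*(v - 4)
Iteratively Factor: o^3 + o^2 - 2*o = (o + 2)*(o^2 - o) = o*(o + 2)*(o - 1)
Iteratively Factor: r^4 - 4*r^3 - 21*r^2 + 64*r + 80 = (r + 1)*(r^3 - 5*r^2 - 16*r + 80) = (r + 1)*(r + 4)*(r^2 - 9*r + 20) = (r - 5)*(r + 1)*(r + 4)*(r - 4)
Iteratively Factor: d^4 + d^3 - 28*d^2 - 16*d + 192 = (d + 4)*(d^3 - 3*d^2 - 16*d + 48) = (d - 3)*(d + 4)*(d^2 - 16) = (d - 3)*(d + 4)^2*(d - 4)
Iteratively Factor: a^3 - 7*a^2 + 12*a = (a - 4)*(a^2 - 3*a) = a*(a - 4)*(a - 3)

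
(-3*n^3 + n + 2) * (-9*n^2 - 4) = 27*n^5 + 3*n^3 - 18*n^2 - 4*n - 8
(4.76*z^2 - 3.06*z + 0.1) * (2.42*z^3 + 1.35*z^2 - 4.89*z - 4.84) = 11.5192*z^5 - 0.9792*z^4 - 27.1654*z^3 - 7.94*z^2 + 14.3214*z - 0.484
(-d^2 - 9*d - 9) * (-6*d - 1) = 6*d^3 + 55*d^2 + 63*d + 9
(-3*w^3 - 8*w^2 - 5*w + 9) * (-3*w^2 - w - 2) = 9*w^5 + 27*w^4 + 29*w^3 - 6*w^2 + w - 18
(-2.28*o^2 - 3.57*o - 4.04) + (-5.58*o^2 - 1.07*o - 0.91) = -7.86*o^2 - 4.64*o - 4.95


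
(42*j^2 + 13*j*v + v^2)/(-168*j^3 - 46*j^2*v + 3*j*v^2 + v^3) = (7*j + v)/(-28*j^2 - 3*j*v + v^2)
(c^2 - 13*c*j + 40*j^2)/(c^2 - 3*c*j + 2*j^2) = (c^2 - 13*c*j + 40*j^2)/(c^2 - 3*c*j + 2*j^2)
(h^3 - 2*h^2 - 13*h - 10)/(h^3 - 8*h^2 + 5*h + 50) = (h + 1)/(h - 5)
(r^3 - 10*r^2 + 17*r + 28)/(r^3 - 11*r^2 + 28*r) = (r + 1)/r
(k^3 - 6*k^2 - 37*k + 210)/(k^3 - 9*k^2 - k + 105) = (k + 6)/(k + 3)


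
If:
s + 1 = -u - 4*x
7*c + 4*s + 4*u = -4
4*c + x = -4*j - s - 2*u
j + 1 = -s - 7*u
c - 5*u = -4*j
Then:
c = 464/1551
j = 4/141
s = -53/33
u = 128/1551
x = 203/1551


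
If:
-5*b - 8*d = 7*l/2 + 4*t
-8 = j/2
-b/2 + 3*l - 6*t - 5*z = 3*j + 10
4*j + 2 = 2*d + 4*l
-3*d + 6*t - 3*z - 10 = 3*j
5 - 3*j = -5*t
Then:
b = 113918/2475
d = -52861/2475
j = -16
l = -11932/2475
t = -53/5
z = 31741/2475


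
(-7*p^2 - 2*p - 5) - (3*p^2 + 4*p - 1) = -10*p^2 - 6*p - 4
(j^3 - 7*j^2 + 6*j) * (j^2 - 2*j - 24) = j^5 - 9*j^4 - 4*j^3 + 156*j^2 - 144*j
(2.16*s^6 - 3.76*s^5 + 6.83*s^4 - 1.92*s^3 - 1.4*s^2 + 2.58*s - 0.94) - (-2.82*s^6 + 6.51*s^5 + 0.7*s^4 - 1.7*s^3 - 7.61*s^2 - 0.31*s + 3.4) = 4.98*s^6 - 10.27*s^5 + 6.13*s^4 - 0.22*s^3 + 6.21*s^2 + 2.89*s - 4.34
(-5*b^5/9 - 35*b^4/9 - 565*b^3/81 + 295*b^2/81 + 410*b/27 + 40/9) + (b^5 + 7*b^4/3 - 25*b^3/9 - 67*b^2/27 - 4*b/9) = 4*b^5/9 - 14*b^4/9 - 790*b^3/81 + 94*b^2/81 + 398*b/27 + 40/9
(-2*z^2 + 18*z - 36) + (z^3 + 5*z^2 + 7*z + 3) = z^3 + 3*z^2 + 25*z - 33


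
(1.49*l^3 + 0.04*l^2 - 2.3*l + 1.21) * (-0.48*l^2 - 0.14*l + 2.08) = -0.7152*l^5 - 0.2278*l^4 + 4.1976*l^3 - 0.1756*l^2 - 4.9534*l + 2.5168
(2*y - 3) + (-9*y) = -7*y - 3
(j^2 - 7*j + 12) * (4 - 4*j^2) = -4*j^4 + 28*j^3 - 44*j^2 - 28*j + 48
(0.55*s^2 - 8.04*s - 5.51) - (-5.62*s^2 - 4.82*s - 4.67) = 6.17*s^2 - 3.22*s - 0.84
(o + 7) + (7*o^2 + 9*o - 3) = 7*o^2 + 10*o + 4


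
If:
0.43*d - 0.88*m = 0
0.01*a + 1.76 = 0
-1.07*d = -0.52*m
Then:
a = -176.00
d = 0.00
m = 0.00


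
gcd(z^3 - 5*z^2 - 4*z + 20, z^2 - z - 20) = z - 5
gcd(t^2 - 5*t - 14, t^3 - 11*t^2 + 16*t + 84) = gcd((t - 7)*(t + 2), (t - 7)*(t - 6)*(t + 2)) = t^2 - 5*t - 14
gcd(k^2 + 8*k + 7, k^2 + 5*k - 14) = k + 7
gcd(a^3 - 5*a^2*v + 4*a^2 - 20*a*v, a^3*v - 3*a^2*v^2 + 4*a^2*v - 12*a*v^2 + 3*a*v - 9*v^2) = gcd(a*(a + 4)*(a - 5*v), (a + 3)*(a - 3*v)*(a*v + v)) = 1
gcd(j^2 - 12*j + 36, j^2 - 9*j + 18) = j - 6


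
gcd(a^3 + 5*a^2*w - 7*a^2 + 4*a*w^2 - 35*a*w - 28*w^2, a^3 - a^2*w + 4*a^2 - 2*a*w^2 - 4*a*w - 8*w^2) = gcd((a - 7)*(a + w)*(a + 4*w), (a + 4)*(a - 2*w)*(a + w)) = a + w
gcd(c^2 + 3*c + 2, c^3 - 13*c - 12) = c + 1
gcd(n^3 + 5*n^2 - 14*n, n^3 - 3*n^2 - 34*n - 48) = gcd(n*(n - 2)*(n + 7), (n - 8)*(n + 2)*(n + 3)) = 1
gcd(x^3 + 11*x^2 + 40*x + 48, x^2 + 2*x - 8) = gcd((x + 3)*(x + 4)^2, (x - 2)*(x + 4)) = x + 4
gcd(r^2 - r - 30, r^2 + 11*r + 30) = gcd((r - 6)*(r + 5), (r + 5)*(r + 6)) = r + 5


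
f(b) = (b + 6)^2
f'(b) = 2*b + 12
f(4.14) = 102.82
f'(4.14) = 20.28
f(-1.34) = 21.72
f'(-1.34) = 9.32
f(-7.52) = 2.31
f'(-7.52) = -3.04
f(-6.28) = 0.08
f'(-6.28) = -0.56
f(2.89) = 79.03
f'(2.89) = 17.78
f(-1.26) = 22.47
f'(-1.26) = 9.48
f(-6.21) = 0.04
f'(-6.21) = -0.42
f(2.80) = 77.44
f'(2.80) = 17.60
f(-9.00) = 9.00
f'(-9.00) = -6.00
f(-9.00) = 9.00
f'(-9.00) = -6.00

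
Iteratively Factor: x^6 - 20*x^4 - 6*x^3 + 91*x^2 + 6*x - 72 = (x + 3)*(x^5 - 3*x^4 - 11*x^3 + 27*x^2 + 10*x - 24) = (x - 4)*(x + 3)*(x^4 + x^3 - 7*x^2 - x + 6) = (x - 4)*(x + 1)*(x + 3)*(x^3 - 7*x + 6) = (x - 4)*(x - 2)*(x + 1)*(x + 3)*(x^2 + 2*x - 3) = (x - 4)*(x - 2)*(x - 1)*(x + 1)*(x + 3)*(x + 3)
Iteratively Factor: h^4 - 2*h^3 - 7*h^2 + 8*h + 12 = (h + 1)*(h^3 - 3*h^2 - 4*h + 12) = (h - 2)*(h + 1)*(h^2 - h - 6) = (h - 3)*(h - 2)*(h + 1)*(h + 2)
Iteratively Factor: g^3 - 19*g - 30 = (g + 2)*(g^2 - 2*g - 15) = (g - 5)*(g + 2)*(g + 3)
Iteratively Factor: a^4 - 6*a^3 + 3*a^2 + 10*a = (a)*(a^3 - 6*a^2 + 3*a + 10) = a*(a - 5)*(a^2 - a - 2) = a*(a - 5)*(a + 1)*(a - 2)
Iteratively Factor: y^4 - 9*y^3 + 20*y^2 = (y - 4)*(y^3 - 5*y^2) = y*(y - 4)*(y^2 - 5*y) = y^2*(y - 4)*(y - 5)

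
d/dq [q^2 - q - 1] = 2*q - 1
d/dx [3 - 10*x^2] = -20*x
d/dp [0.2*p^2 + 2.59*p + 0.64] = 0.4*p + 2.59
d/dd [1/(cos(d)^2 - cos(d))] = (-sin(d)/cos(d)^2 + 2*tan(d))/(cos(d) - 1)^2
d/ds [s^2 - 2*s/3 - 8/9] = 2*s - 2/3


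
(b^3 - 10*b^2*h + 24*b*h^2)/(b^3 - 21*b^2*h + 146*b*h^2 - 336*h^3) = b*(b - 4*h)/(b^2 - 15*b*h + 56*h^2)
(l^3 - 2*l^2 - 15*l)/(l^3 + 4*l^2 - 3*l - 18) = l*(l - 5)/(l^2 + l - 6)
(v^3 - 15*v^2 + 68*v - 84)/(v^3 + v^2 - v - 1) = (v^3 - 15*v^2 + 68*v - 84)/(v^3 + v^2 - v - 1)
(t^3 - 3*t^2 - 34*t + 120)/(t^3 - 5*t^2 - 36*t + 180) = (t - 4)/(t - 6)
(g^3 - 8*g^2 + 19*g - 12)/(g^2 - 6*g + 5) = (g^2 - 7*g + 12)/(g - 5)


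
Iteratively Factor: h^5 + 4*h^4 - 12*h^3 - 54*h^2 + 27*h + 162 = (h + 3)*(h^4 + h^3 - 15*h^2 - 9*h + 54) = (h + 3)^2*(h^3 - 2*h^2 - 9*h + 18) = (h - 2)*(h + 3)^2*(h^2 - 9) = (h - 3)*(h - 2)*(h + 3)^2*(h + 3)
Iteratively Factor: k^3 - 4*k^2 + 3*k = (k - 3)*(k^2 - k) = k*(k - 3)*(k - 1)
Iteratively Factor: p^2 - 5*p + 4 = (p - 1)*(p - 4)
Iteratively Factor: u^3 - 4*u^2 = (u)*(u^2 - 4*u) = u^2*(u - 4)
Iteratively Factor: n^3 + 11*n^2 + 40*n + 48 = (n + 4)*(n^2 + 7*n + 12) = (n + 3)*(n + 4)*(n + 4)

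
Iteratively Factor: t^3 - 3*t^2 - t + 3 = (t - 3)*(t^2 - 1) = (t - 3)*(t + 1)*(t - 1)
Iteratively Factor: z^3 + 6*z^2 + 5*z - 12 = (z + 3)*(z^2 + 3*z - 4) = (z + 3)*(z + 4)*(z - 1)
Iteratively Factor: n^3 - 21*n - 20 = (n + 1)*(n^2 - n - 20) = (n + 1)*(n + 4)*(n - 5)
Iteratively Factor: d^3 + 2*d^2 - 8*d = (d - 2)*(d^2 + 4*d) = (d - 2)*(d + 4)*(d)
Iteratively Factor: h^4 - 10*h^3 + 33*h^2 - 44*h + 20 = (h - 1)*(h^3 - 9*h^2 + 24*h - 20) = (h - 2)*(h - 1)*(h^2 - 7*h + 10) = (h - 5)*(h - 2)*(h - 1)*(h - 2)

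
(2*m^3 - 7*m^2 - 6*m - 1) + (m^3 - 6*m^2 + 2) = 3*m^3 - 13*m^2 - 6*m + 1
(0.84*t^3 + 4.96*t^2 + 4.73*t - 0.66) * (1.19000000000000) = 0.9996*t^3 + 5.9024*t^2 + 5.6287*t - 0.7854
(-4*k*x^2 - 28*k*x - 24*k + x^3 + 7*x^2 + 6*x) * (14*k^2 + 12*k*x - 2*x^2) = -56*k^3*x^2 - 392*k^3*x - 336*k^3 - 34*k^2*x^3 - 238*k^2*x^2 - 204*k^2*x + 20*k*x^4 + 140*k*x^3 + 120*k*x^2 - 2*x^5 - 14*x^4 - 12*x^3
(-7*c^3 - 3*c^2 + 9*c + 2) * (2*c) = -14*c^4 - 6*c^3 + 18*c^2 + 4*c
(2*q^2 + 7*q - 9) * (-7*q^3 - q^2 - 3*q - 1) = -14*q^5 - 51*q^4 + 50*q^3 - 14*q^2 + 20*q + 9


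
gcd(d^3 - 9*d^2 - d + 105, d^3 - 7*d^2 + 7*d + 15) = d - 5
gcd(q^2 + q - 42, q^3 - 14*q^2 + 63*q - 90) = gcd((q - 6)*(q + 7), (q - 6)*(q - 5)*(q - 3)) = q - 6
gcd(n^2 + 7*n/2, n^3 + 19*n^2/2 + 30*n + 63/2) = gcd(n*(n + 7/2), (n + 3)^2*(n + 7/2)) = n + 7/2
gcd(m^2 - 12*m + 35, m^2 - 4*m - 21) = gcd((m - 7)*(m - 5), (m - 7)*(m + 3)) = m - 7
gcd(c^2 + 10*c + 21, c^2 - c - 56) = c + 7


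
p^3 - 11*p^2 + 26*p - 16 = (p - 8)*(p - 2)*(p - 1)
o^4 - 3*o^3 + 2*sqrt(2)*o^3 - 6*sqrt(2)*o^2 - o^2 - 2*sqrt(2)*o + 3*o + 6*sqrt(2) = (o - 3)*(o - 1)*(o + 1)*(o + 2*sqrt(2))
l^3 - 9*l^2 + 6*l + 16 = (l - 8)*(l - 2)*(l + 1)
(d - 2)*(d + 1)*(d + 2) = d^3 + d^2 - 4*d - 4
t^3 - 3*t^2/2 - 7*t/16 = t*(t - 7/4)*(t + 1/4)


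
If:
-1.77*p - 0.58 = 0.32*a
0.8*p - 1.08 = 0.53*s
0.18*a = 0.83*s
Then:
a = -5.17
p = 0.61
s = -1.12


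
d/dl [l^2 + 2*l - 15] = 2*l + 2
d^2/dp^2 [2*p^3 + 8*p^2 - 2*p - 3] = 12*p + 16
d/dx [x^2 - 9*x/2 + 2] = 2*x - 9/2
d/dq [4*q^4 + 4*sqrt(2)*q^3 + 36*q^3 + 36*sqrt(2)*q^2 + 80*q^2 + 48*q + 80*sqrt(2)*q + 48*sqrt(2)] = 16*q^3 + 12*sqrt(2)*q^2 + 108*q^2 + 72*sqrt(2)*q + 160*q + 48 + 80*sqrt(2)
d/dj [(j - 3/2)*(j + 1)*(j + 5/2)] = 3*j^2 + 4*j - 11/4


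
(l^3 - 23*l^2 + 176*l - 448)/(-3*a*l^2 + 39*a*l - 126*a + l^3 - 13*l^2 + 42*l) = (-l^2 + 16*l - 64)/(3*a*l - 18*a - l^2 + 6*l)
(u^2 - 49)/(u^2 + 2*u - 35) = (u - 7)/(u - 5)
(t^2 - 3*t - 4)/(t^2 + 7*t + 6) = (t - 4)/(t + 6)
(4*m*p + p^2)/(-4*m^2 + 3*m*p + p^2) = p/(-m + p)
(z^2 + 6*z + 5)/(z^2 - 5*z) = (z^2 + 6*z + 5)/(z*(z - 5))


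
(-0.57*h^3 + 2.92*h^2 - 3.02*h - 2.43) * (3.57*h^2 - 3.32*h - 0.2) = -2.0349*h^5 + 12.3168*h^4 - 20.3618*h^3 + 0.767299999999999*h^2 + 8.6716*h + 0.486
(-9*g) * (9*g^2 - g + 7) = -81*g^3 + 9*g^2 - 63*g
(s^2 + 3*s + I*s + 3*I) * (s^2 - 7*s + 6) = s^4 - 4*s^3 + I*s^3 - 15*s^2 - 4*I*s^2 + 18*s - 15*I*s + 18*I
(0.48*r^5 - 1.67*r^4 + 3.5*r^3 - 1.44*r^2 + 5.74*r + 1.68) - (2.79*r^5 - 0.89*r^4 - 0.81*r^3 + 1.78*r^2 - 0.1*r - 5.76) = -2.31*r^5 - 0.78*r^4 + 4.31*r^3 - 3.22*r^2 + 5.84*r + 7.44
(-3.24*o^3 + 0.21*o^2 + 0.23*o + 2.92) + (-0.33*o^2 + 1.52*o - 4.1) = -3.24*o^3 - 0.12*o^2 + 1.75*o - 1.18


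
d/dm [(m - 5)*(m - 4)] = 2*m - 9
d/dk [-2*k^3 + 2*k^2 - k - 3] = -6*k^2 + 4*k - 1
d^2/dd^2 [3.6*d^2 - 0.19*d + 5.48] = 7.20000000000000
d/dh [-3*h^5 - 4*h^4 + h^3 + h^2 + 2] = h*(-15*h^3 - 16*h^2 + 3*h + 2)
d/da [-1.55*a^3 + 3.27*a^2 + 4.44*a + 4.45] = -4.65*a^2 + 6.54*a + 4.44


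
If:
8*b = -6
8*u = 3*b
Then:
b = -3/4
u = -9/32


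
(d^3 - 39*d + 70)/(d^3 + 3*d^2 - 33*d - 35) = (d - 2)/(d + 1)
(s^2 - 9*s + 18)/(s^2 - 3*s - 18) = (s - 3)/(s + 3)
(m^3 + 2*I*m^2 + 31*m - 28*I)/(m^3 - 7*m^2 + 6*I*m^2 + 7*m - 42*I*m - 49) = (m - 4*I)/(m - 7)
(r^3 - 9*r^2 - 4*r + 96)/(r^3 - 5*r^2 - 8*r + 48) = (r - 8)/(r - 4)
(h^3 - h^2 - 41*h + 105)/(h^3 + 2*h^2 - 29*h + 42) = (h - 5)/(h - 2)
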